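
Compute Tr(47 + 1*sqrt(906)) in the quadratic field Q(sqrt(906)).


Tr(a + b*sqrt(d)) = (a + b*sqrt(d)) + (a - b*sqrt(d)) = 2a
= 2 * (47)
= 94

94


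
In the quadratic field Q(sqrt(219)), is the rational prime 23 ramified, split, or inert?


K = Q(sqrt(219)). Since d mod 4 = 3, disc(K) = 876.
Check p | disc: 876 mod 23 = 2.
p does not divide disc. Compute Legendre symbol (d/p):
12^((23-1)/2) mod 23 = 1
(d/p) = 1, so p splits: (p) = P*P' with e=1, f=1, g=2.
Therefore p is split.

split


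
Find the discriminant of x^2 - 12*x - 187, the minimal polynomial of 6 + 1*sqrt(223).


The element 6 + 1*sqrt(223) has minimal polynomial:
x^2 - 12*x - 187
Discriminant = (-12)^2 - 4*(-187)
= 144 + 748
= 892

892


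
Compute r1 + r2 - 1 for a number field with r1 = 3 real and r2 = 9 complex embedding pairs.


By Dirichlet's unit theorem:
rank = r1 + r2 - 1
= 3 + 9 - 1
= 11

11


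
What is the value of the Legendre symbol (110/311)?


p = 311 is prime, so compute (110/311) with the reciprocity algorithm (Jacobi-symbol steps: pull out 2s via (2/n), flip via reciprocity, reduce):
  pull out 2: (2/311) = +1  (since 311 mod 8 = 7)
  reciprocity: (55/311) -> -(311/55)
  reduce: (36/55)
  pull out 2: (2/55) = +1  (since 55 mod 8 = 7)
  pull out 2: (2/55) = +1  (since 55 mod 8 = 7)
  reciprocity: (9/55) -> +(55/9)
  reduce: (1/9)
  (1/9) = 1
Product of signs = -1
(110/311) = -1

-1


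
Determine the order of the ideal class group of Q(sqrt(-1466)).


K = Q(sqrt(-1466)). d mod 4 = 2, so D = disc(K) = 4d = -5864
h(K) equals the number of primitive reduced positive-definite forms (a, b, c) = a*x^2 + b*x*y + c*y^2 with b^2 - 4ac = D,
where reduced means |b| <= a <= c, with b >= 0 whenever |b| = a or a = c, and primitive means gcd(a, b, c) = 1.
Reduced forces 3a^2 <= |D| = 5864, so 1 <= a <= 44; b must have the parity of D, and c = (b^2 - D)/(4a) must be an integer >= a.
Enumerate a = 1..44, b in [-a, a]:
  a=1: (1, 0, 1466)  [1]
  a=2: (2, 0, 733)  [1]
  a=3: (3, -2, 489), (3, 2, 489)  [2]
  a=4: none
  a=5: (5, -4, 294), (5, 4, 294)  [2]
  a=6: (6, -4, 245), (6, 4, 245)  [2]
  a=7: (7, -4, 210), (7, 4, 210)  [2]
  a=8: none
  a=9: (9, -2, 163), (9, 2, 163)  [2]
  a=10: (10, -4, 147), (10, 4, 147)  [2]
  a=11..12: none
  a=13: (13, -8, 114), (13, 8, 114)  [2]
  a=14: (14, -4, 105), (14, 4, 105)  [2]
  a=15: (15, -14, 101), (15, -4, 98), (15, 4, 98), (15, 14, 101)  [4]
  a=16: none
  a=17: (17, -16, 90), (17, 16, 90)  [2]
  a=18: (18, -16, 85), (18, 16, 85)  [2]
  a=19: (19, -8, 78), (19, 8, 78)  [2]
  a=20: none
  a=21: (21, -10, 71), (21, -4, 70), (21, 4, 70), (21, 10, 71)  [4]
  a=22: none
  a=23: (23, -22, 69), (23, 22, 69)  [2]
  a=24: none
  a=25: (25, -6, 59), (25, 6, 59)  [2]
  a=26: (26, -8, 57), (26, 8, 57)  [2]
  a=27: (27, -20, 58), (27, 20, 58)  [2]
  a=28: none
  a=29: (29, -20, 54), (29, 20, 54)  [2]
  a=30: (30, -16, 51), (30, -4, 49), (30, 4, 49), (30, 16, 51)  [4]
  a=31..33: none
  a=34: (34, -16, 45), (34, 16, 45)  [2]
  a=35: (35, -24, 46), (35, -4, 42), (35, 4, 42), (35, 24, 46)  [4]
  a=36..37: none
  a=38: (38, -8, 39), (38, 8, 39)  [2]
  a=39: (39, -34, 45), (39, 34, 45)  [2]
  a=40: none
  a=41: (41, -32, 42), (41, 32, 42)  [2]
  a=42..44: none
Total reduced forms: 1 + 1 + 2 + 2 + 2 + 2 + 2 + 2 + 2 + 2 + 4 + 2 + 2 + 2 + 4 + 2 + 2 + 2 + 2 + 2 + 4 + 2 + 4 + 2 + 2 + 2 = 58
h = 58

58


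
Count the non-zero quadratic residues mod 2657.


For prime p, the number of non-zero quadratic residues is (p-1)/2.
= (2657-1)/2
= 1328

1328


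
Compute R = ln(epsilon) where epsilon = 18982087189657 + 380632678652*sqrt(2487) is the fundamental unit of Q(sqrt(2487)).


epsilon = 18982087189657 + 380632678652*sqrt(2487)
= 3.7964e+13
R = ln(3.7964e+13)
= 31.2677

31.2677


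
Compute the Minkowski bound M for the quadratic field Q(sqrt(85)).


d = 85, d mod 4 = 1, so disc(K) = d = 85; |disc(K)| = 85
Real quadratic field, so n = 2, s = r2 = 0, r1 = 2
M = (n!/n^n) * (4/pi)^s * sqrt(|disc(K)|) = (2!/2^2) * (4/pi)^0 * sqrt(85)
= 0.5 * 1.000000 * 9.219544
= 4.6098

4.6098


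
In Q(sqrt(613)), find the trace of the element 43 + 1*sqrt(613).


Tr(a + b*sqrt(d)) = (a + b*sqrt(d)) + (a - b*sqrt(d)) = 2a
= 2 * (43)
= 86

86


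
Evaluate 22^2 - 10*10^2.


x^2 - d*y^2
= 22^2 - 10*10^2
= 484 - 1000
= -516

-516


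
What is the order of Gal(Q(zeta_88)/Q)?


|Gal(Q(zeta_88)/Q)| = phi(88)
= 40

40


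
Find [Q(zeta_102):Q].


The degree equals Euler's totient phi(102).
102 = 2 * 3 * 17
phi(102) = 32

32


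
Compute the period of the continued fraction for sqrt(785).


Run the CF algorithm for sqrt(785).
a_0 = floor(sqrt(785)) = 28; set m_0=0, q_0=1.
Recurrence: m' = q*a - m,  q' = (d - m'^2)/q,  a' = floor((a_0 + m')/q').
  step 1: m=28, q=1, a=56
a_1 = 2*a_0 = 56, so the period closes here.
sqrt(785) = [28; 56]
Period length = 1

1


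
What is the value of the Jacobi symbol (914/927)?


Compute (914/927) via quadratic reciprocity:
  pull out 2: (2/927) = +1  (since 927 mod 8 = 7)
  reciprocity: (457/927) -> +(927/457)
  reduce: (13/457)
  reciprocity: (13/457) -> +(457/13)
  reduce: (2/13)
  pull out 2: (2/13) = -1  (since 13 mod 8 = 5)
  (1/13) = 1
Product of signs = -1

-1


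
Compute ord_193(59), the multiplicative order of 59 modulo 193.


We want ord_193(59), the smallest k >= 1 with 59^k = 1 mod 193.
n = 193 = 193, phi(193) = 192; the order divides phi(n).
Divisors of 192: 1, 2, 3, 4, 6, 8, 12, 16, 24, 32, 48, 64, 96, 192
Repeated squaring mod 193: 59^1 = 59, 59^2 = 7, 59^4 = 49, 59^8 = 85, 59^16 = 84, 59^32 = 108, 59^64 = 84, 59^128 = 108
Test divisors in increasing order:
  k=1: 59^1 = 59 mod 193
  k=2: 59^2 = 7 mod 193
  k=3: 59^3 = 7 * 59 = 27 mod 193
  k=4: 59^4 = 49 mod 193
  k=6: 59^6 = 49 * 7 = 150 mod 193
  k=8: 59^8 = 85 mod 193
  k=12: 59^12 = 85 * 49 = 112 mod 193
  k=16: 59^16 = 84 mod 193
  k=24: 59^24 = 84 * 85 = 192 mod 193
  k=32: 59^32 = 108 mod 193
  k=48: 59^48 = 108 * 84 = 1 mod 193  <- first divisor giving 1
Order = 48

48


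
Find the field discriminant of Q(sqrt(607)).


For K = Q(sqrt(d)) with d squarefree: disc(K) = d if d = 1 mod 4, and disc(K) = 4d if d = 2 or 3 mod 4.
Here d = 607, and d mod 4 = 3.
d = 3 mod 4, not 1 (O_K = Z[sqrt(d)]), so disc(K) = 4d = 4 * (607) = 2428

2428


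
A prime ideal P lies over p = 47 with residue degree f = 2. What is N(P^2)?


N(P^a) = p^(a*f)
= 47^(2*2)
= 47^4
= 4879681

4879681


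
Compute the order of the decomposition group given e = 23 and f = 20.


|D_P| = e * f
= 23 * 20
= 460

460


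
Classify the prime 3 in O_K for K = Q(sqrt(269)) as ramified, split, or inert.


K = Q(sqrt(269)). Since d mod 4 = 1, disc(K) = 269.
Check p | disc: 269 mod 3 = 2.
p does not divide disc. Compute Legendre symbol (d/p):
2^((3-1)/2) mod 3 = -1
(d/p) = -1, so p is inert: (p) stays prime with e=1, f=2, g=1.
Therefore p is inert.

inert


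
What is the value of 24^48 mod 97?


p = 97 is prime and the exponent is (p-1)/2 = 48, so by Euler's criterion 24^48 = (24/97) = +1 or -1 mod 97.
Compute by square-and-multiply:
  48 = 32 + 16 (binary 110000)
  Repeated squaring mod 97: 24^1 = 24, 24^2 = 91, 24^4 = 36, 24^8 = 35, 24^16 = 61, 24^32 = 35
  24^48 = 24^32 * 24^16 = 35 * 61 mod 97
    35 * 61 = 2135 = 1 mod 97
  24^48 = 1 mod 97
Result 1: 24 is a quadratic residue mod 97.
24^48 mod 97 = 1

1


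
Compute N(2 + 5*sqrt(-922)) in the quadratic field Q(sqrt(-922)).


N(a + b*sqrt(d)) = a^2 - d*b^2
= (2)^2 - (-922)*(5)^2
= 4 + 23050
= 23054

23054


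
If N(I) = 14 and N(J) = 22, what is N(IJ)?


N(IJ) = N(I) * N(J)
= 14 * 22
= 308

308


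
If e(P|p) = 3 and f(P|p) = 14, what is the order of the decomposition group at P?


|D_P| = e * f
= 3 * 14
= 42

42


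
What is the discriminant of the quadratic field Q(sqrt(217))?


For K = Q(sqrt(d)) with d squarefree: disc(K) = d if d = 1 mod 4, and disc(K) = 4d if d = 2 or 3 mod 4.
Here d = 217, and d mod 4 = 1.
d = 1 mod 4 (O_K = Z[(1+sqrt(d))/2]), so disc(K) = d = 217

217


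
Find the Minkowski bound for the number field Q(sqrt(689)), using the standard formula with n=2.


d = 689, d mod 4 = 1, so disc(K) = d = 689; |disc(K)| = 689
Real quadratic field, so n = 2, s = r2 = 0, r1 = 2
M = (n!/n^n) * (4/pi)^s * sqrt(|disc(K)|) = (2!/2^2) * (4/pi)^0 * sqrt(689)
= 0.5 * 1.000000 * 26.248809
= 13.1244

13.1244


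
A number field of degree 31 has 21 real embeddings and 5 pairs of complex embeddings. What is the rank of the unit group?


By Dirichlet's unit theorem:
rank = r1 + r2 - 1
= 21 + 5 - 1
= 25

25


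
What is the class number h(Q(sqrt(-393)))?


K = Q(sqrt(-393)). d mod 4 = 3, so D = disc(K) = 4d = -1572
h(K) equals the number of primitive reduced positive-definite forms (a, b, c) = a*x^2 + b*x*y + c*y^2 with b^2 - 4ac = D,
where reduced means |b| <= a <= c, with b >= 0 whenever |b| = a or a = c, and primitive means gcd(a, b, c) = 1.
Reduced forces 3a^2 <= |D| = 1572, so 1 <= a <= 22; b must have the parity of D, and c = (b^2 - D)/(4a) must be an integer >= a.
Enumerate a = 1..22, b in [-a, a]:
  a=1: (1, 0, 393)  [1]
  a=2: (2, 2, 197)  [1]
  a=3: (3, 0, 131)  [1]
  a=4..5: none
  a=6: (6, 6, 67)  [1]
  a=7..10: none
  a=11: (11, -10, 38), (11, 10, 38)  [2]
  a=12: none
  a=13: (13, -12, 33), (13, 12, 33)  [2]
  a=14..16: none
  a=17: (17, -14, 26), (17, 14, 26)  [2]
  a=18: none
  a=19: (19, -10, 22), (19, 10, 22)  [2]
  a=20..22: none
Total reduced forms: 1 + 1 + 1 + 1 + 2 + 2 + 2 + 2 = 12
h = 12

12


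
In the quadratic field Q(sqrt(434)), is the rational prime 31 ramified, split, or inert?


K = Q(sqrt(434)). Since d mod 4 = 2, disc(K) = 1736.
Check p | disc: 1736 mod 31 = 0.
p divides disc, so p ramifies: (p) = P^2 with e=2, f=1, g=1.
Therefore p is ramified.

ramified


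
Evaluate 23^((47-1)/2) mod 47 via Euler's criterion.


p = 47 is prime and the exponent is (p-1)/2 = 23, so by Euler's criterion 23^23 = (23/47) = +1 or -1 mod 47.
Compute by square-and-multiply:
  23 = 16 + 4 + 2 + 1 (binary 10111)
  Repeated squaring mod 47: 23^1 = 23, 23^2 = 12, 23^4 = 3, 23^8 = 9, 23^16 = 34
  23^23 = 23^16 * 23^4 * 23^2 * 23^1 = 34 * 3 * 12 * 23 mod 47
    34 * 3 = 102 = 8 mod 47
    8 * 12 = 96 = 2 mod 47
    2 * 23 = 46 = 46 mod 47
  23^23 = 46 mod 47
Result 46 = p - 1 = -1 mod 47: 23 is a quadratic non-residue mod 47. As a residue in [0, p-1] the value is 46.
23^23 mod 47 = 46

46


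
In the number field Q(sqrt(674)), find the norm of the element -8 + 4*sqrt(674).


N(a + b*sqrt(d)) = a^2 - d*b^2
= (-8)^2 - (674)*(4)^2
= 64 - 10784
= -10720

-10720


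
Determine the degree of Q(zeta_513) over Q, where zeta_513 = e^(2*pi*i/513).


The degree equals Euler's totient phi(513).
513 = 3^3 * 19
phi(513) = 324

324


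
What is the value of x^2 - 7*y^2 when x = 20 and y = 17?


x^2 - d*y^2
= 20^2 - 7*17^2
= 400 - 2023
= -1623

-1623


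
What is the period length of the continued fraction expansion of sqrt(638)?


Run the CF algorithm for sqrt(638).
a_0 = floor(sqrt(638)) = 25; set m_0=0, q_0=1.
Recurrence: m' = q*a - m,  q' = (d - m'^2)/q,  a' = floor((a_0 + m')/q').
  step 1: m=25, q=13, a=3
  step 2: m=14, q=34, a=1
  step 3: m=20, q=7, a=6
  step 4: m=22, q=22, a=2
  step 5: m=22, q=7, a=6
  step 6: m=20, q=34, a=1
  step 7: m=14, q=13, a=3
  step 8: m=25, q=1, a=50
a_8 = 2*a_0 = 50, so the period closes here.
sqrt(638) = [25; 3, 1, 6, 2, 6, 1, 3, 50]
Period length = 8

8


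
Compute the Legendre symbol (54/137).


p = 137 is prime, so compute (54/137) with the reciprocity algorithm (Jacobi-symbol steps: pull out 2s via (2/n), flip via reciprocity, reduce):
  pull out 2: (2/137) = +1  (since 137 mod 8 = 1)
  reciprocity: (27/137) -> +(137/27)
  reduce: (2/27)
  pull out 2: (2/27) = -1  (since 27 mod 8 = 3)
  (1/27) = 1
Product of signs = -1
(54/137) = -1

-1


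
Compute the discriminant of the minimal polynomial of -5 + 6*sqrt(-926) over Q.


The element -5 + 6*sqrt(-926) has minimal polynomial:
x^2 + 10*x + 33361
Discriminant = (10)^2 - 4*(33361)
= 100 - 133444
= -133344

-133344


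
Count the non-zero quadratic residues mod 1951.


For prime p, the number of non-zero quadratic residues is (p-1)/2.
= (1951-1)/2
= 975

975


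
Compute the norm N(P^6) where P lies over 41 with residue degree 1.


N(P^a) = p^(a*f)
= 41^(6*1)
= 41^6
= 4750104241

4750104241


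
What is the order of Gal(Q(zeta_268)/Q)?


|Gal(Q(zeta_268)/Q)| = phi(268)
= 132

132


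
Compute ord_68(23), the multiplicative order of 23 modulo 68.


We want ord_68(23), the smallest k >= 1 with 23^k = 1 mod 68.
n = 68 = 2^2 * 17, phi(68) = 32; the order divides phi(n).
Divisors of 32: 1, 2, 4, 8, 16, 32
Repeated squaring mod 68: 23^1 = 23, 23^2 = 53, 23^4 = 21, 23^8 = 33, 23^16 = 1, 23^32 = 1
Test divisors in increasing order:
  k=1: 23^1 = 23 mod 68
  k=2: 23^2 = 53 mod 68
  k=4: 23^4 = 21 mod 68
  k=8: 23^8 = 33 mod 68
  k=16: 23^16 = 1 mod 68  <- first divisor giving 1
Order = 16

16


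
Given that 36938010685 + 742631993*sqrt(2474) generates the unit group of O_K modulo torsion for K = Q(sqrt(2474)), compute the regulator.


epsilon = 36938010685 + 742631993*sqrt(2474)
= 7.3876e+10
R = ln(7.3876e+10)
= 25.0257

25.0257


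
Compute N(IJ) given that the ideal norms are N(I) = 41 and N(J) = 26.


N(IJ) = N(I) * N(J)
= 41 * 26
= 1066

1066


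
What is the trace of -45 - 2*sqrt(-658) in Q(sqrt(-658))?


Tr(a + b*sqrt(d)) = (a + b*sqrt(d)) + (a - b*sqrt(d)) = 2a
= 2 * (-45)
= -90

-90


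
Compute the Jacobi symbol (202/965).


Compute (202/965) via quadratic reciprocity:
  pull out 2: (2/965) = -1  (since 965 mod 8 = 5)
  reciprocity: (101/965) -> +(965/101)
  reduce: (56/101)
  pull out 2: (2/101) = -1  (since 101 mod 8 = 5)
  pull out 2: (2/101) = -1  (since 101 mod 8 = 5)
  pull out 2: (2/101) = -1  (since 101 mod 8 = 5)
  reciprocity: (7/101) -> +(101/7)
  reduce: (3/7)
  reciprocity: (3/7) -> -(7/3)
  reduce: (1/3)
  (1/3) = 1
Product of signs = -1

-1


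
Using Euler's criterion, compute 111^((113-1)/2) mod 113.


p = 113 is prime and the exponent is (p-1)/2 = 56, so by Euler's criterion 111^56 = (111/113) = +1 or -1 mod 113.
Compute by square-and-multiply:
  56 = 32 + 16 + 8 (binary 111000)
  Repeated squaring mod 113: 111^1 = 111, 111^2 = 4, 111^4 = 16, 111^8 = 30, 111^16 = 109, 111^32 = 16
  111^56 = 111^32 * 111^16 * 111^8 = 16 * 109 * 30 mod 113
    16 * 109 = 1744 = 49 mod 113
    49 * 30 = 1470 = 1 mod 113
  111^56 = 1 mod 113
Result 1: 111 is a quadratic residue mod 113.
111^56 mod 113 = 1

1


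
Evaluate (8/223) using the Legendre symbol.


p = 223 is prime, so compute (8/223) with the reciprocity algorithm (Jacobi-symbol steps: pull out 2s via (2/n), flip via reciprocity, reduce):
  pull out 2: (2/223) = +1  (since 223 mod 8 = 7)
  pull out 2: (2/223) = +1  (since 223 mod 8 = 7)
  pull out 2: (2/223) = +1  (since 223 mod 8 = 7)
  (1/223) = 1
Product of signs = 1
(8/223) = 1

1


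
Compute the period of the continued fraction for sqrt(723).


Run the CF algorithm for sqrt(723).
a_0 = floor(sqrt(723)) = 26; set m_0=0, q_0=1.
Recurrence: m' = q*a - m,  q' = (d - m'^2)/q,  a' = floor((a_0 + m')/q').
  step 1: m=26, q=47, a=1
  step 2: m=21, q=6, a=7
  step 3: m=21, q=47, a=1
  step 4: m=26, q=1, a=52
a_4 = 2*a_0 = 52, so the period closes here.
sqrt(723) = [26; 1, 7, 1, 52]
Period length = 4

4


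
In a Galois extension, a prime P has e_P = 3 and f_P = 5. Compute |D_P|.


|D_P| = e * f
= 3 * 5
= 15

15


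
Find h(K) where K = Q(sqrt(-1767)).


K = Q(sqrt(-1767)). d mod 4 = 1, so D = disc(K) = d = -1767
h(K) equals the number of primitive reduced positive-definite forms (a, b, c) = a*x^2 + b*x*y + c*y^2 with b^2 - 4ac = D,
where reduced means |b| <= a <= c, with b >= 0 whenever |b| = a or a = c, and primitive means gcd(a, b, c) = 1.
Reduced forces 3a^2 <= |D| = 1767, so 1 <= a <= 24; b must have the parity of D, and c = (b^2 - D)/(4a) must be an integer >= a.
Enumerate a = 1..24, b in [-a, a]:
  a=1: (1, 1, 442)  [1]
  a=2: (2, -1, 221), (2, 1, 221)  [2]
  a=3: (3, 3, 148)  [1]
  a=4: (4, -3, 111), (4, 3, 111)  [2]
  a=5: none
  a=6: (6, -3, 74), (6, 3, 74)  [2]
  a=7: (7, -5, 64), (7, 5, 64)  [2]
  a=8: (8, -5, 56), (8, 5, 56)  [2]
  a=9..10: none
  a=11: (11, -9, 42), (11, 9, 42)  [2]
  a=12: (12, -3, 37), (12, 3, 37)  [2]
  a=13: (13, -1, 34), (13, 1, 34)  [2]
  a=14: (14, -9, 33), (14, -5, 32), (14, 5, 32), (14, 9, 33)  [4]
  a=15: none
  a=16: (16, -5, 28), (16, 5, 28)  [2]
  a=17: (17, -1, 26), (17, 1, 26)  [2]
  a=18: none
  a=19: (19, 19, 28)  [1]
  a=20: none
  a=21: (21, -9, 22), (21, 9, 22)  [2]
  a=22: (22, 13, 22)  [1]
  a=23: (23, -21, 24), (23, 21, 24)  [2]
  a=24: none
Total reduced forms: 1 + 2 + 1 + 2 + 2 + 2 + 2 + 2 + 2 + 2 + 4 + 2 + 2 + 1 + 2 + 1 + 2 = 32
h = 32

32


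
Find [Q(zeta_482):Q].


The degree equals Euler's totient phi(482).
482 = 2 * 241
phi(482) = 240

240


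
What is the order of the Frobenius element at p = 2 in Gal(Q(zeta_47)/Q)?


The Frobenius at p in Gal(Q(zeta_n)/Q) = (Z/nZ)* is the class of p, so its order is ord_47(2), the smallest k >= 1 with 2^k = 1 mod 47.
n = 47 = 47, phi(47) = 46; the order divides phi(n).
Divisors of 46: 1, 2, 23, 46
Repeated squaring mod 47: 2^1 = 2, 2^2 = 4, 2^4 = 16, 2^8 = 21, 2^16 = 18, 2^32 = 42
Test divisors in increasing order:
  k=1: 2^1 = 2 mod 47
  k=2: 2^2 = 4 mod 47
  k=23: 2^23 = 18 * 16 * 4 * 2 = 1 mod 47  <- first divisor giving 1
Order = 23

23


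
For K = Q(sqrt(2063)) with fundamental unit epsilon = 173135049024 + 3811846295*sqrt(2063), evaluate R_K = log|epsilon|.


epsilon = 173135049024 + 3811846295*sqrt(2063)
= 3.4627e+11
R = ln(3.4627e+11)
= 26.5705

26.5705


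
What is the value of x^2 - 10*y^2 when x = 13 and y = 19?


x^2 - d*y^2
= 13^2 - 10*19^2
= 169 - 3610
= -3441

-3441


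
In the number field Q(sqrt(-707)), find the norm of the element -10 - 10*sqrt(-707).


N(a + b*sqrt(d)) = a^2 - d*b^2
= (-10)^2 - (-707)*(-10)^2
= 100 + 70700
= 70800

70800


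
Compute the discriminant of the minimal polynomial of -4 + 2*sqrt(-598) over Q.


The element -4 + 2*sqrt(-598) has minimal polynomial:
x^2 + 8*x + 2408
Discriminant = (8)^2 - 4*(2408)
= 64 - 9632
= -9568

-9568


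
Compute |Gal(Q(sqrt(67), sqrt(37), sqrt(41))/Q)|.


The 3 square roots of distinct primes are multiplicatively independent over Q,
so [K:Q] = 2^3 and Gal(K/Q) is isomorphic to (Z/2Z)^3.
|Gal| = 2^3 = 8

8


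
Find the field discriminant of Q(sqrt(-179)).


For K = Q(sqrt(d)) with d squarefree: disc(K) = d if d = 1 mod 4, and disc(K) = 4d if d = 2 or 3 mod 4.
Here d = -179, and d mod 4 = 1.
d = 1 mod 4 (O_K = Z[(1+sqrt(d))/2]), so disc(K) = d = -179

-179


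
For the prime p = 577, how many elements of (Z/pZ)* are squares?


For prime p, the number of non-zero quadratic residues is (p-1)/2.
= (577-1)/2
= 288

288


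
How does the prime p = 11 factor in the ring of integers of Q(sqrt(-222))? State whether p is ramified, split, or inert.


K = Q(sqrt(-222)). Since d mod 4 = 2, disc(K) = -888.
Check p | disc: -888 mod 11 = 3.
p does not divide disc. Compute Legendre symbol (d/p):
9^((11-1)/2) mod 11 = 1
(d/p) = 1, so p splits: (p) = P*P' with e=1, f=1, g=2.
Therefore p is split.

split


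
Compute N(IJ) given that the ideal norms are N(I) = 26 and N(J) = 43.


N(IJ) = N(I) * N(J)
= 26 * 43
= 1118

1118


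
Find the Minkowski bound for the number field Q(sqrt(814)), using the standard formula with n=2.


d = 814, d mod 4 = 2, so disc(K) = 4d = 3256; |disc(K)| = 3256
Real quadratic field, so n = 2, s = r2 = 0, r1 = 2
M = (n!/n^n) * (4/pi)^s * sqrt(|disc(K)|) = (2!/2^2) * (4/pi)^0 * sqrt(3256)
= 0.5 * 1.000000 * 57.061370
= 28.5307

28.5307


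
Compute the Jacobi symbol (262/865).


Compute (262/865) via quadratic reciprocity:
  pull out 2: (2/865) = +1  (since 865 mod 8 = 1)
  reciprocity: (131/865) -> +(865/131)
  reduce: (79/131)
  reciprocity: (79/131) -> -(131/79)
  reduce: (52/79)
  pull out 2: (2/79) = +1  (since 79 mod 8 = 7)
  pull out 2: (2/79) = +1  (since 79 mod 8 = 7)
  reciprocity: (13/79) -> +(79/13)
  reduce: (1/13)
  (1/13) = 1
Product of signs = -1

-1


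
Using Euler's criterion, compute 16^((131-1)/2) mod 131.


p = 131 is prime and the exponent is (p-1)/2 = 65, so by Euler's criterion 16^65 = (16/131) = +1 or -1 mod 131.
Compute by square-and-multiply:
  65 = 64 + 1 (binary 1000001)
  Repeated squaring mod 131: 16^1 = 16, 16^2 = 125, 16^4 = 36, 16^8 = 117, 16^16 = 65, 16^32 = 33, 16^64 = 41
  16^65 = 16^64 * 16^1 = 41 * 16 mod 131
    41 * 16 = 656 = 1 mod 131
  16^65 = 1 mod 131
Result 1: 16 is a quadratic residue mod 131.
16^65 mod 131 = 1

1


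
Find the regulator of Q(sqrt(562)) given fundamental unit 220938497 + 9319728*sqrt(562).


epsilon = 220938497 + 9319728*sqrt(562)
= 4.4188e+08
R = ln(4.4188e+08)
= 19.9065

19.9065


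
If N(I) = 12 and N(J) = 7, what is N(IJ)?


N(IJ) = N(I) * N(J)
= 12 * 7
= 84

84


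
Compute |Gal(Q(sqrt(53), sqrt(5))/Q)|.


The 2 square roots of distinct primes are multiplicatively independent over Q,
so [K:Q] = 2^2 and Gal(K/Q) is isomorphic to (Z/2Z)^2.
|Gal| = 2^2 = 4

4


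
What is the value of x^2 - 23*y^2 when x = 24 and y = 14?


x^2 - d*y^2
= 24^2 - 23*14^2
= 576 - 4508
= -3932

-3932


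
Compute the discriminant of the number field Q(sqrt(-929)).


For K = Q(sqrt(d)) with d squarefree: disc(K) = d if d = 1 mod 4, and disc(K) = 4d if d = 2 or 3 mod 4.
Here d = -929, and d mod 4 = 3.
d = 3 mod 4, not 1 (O_K = Z[sqrt(d)]), so disc(K) = 4d = 4 * (-929) = -3716

-3716


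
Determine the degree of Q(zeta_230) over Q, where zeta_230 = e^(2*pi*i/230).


The degree equals Euler's totient phi(230).
230 = 2 * 5 * 23
phi(230) = 88

88


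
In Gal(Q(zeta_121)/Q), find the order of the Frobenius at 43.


The Frobenius at p in Gal(Q(zeta_n)/Q) = (Z/nZ)* is the class of p, so its order is ord_121(43), the smallest k >= 1 with 43^k = 1 mod 121.
n = 121 = 11^2, phi(121) = 110; the order divides phi(n).
Divisors of 110: 1, 2, 5, 10, 11, 22, 55, 110
Repeated squaring mod 121: 43^1 = 43, 43^2 = 34, 43^4 = 67, 43^8 = 12, 43^16 = 23, 43^32 = 45, 43^64 = 89
Test divisors in increasing order:
  k=1: 43^1 = 43 mod 121
  k=2: 43^2 = 34 mod 121
  k=5: 43^5 = 67 * 43 = 98 mod 121
  k=10: 43^10 = 12 * 34 = 45 mod 121
  k=11: 43^11 = 12 * 34 * 43 = 120 mod 121
  k=22: 43^22 = 23 * 67 * 34 = 1 mod 121  <- first divisor giving 1
Order = 22

22


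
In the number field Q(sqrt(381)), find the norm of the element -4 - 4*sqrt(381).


N(a + b*sqrt(d)) = a^2 - d*b^2
= (-4)^2 - (381)*(-4)^2
= 16 - 6096
= -6080

-6080


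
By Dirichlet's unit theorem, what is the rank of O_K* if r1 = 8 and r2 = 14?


By Dirichlet's unit theorem:
rank = r1 + r2 - 1
= 8 + 14 - 1
= 21

21


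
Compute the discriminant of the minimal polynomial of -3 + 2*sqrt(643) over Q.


The element -3 + 2*sqrt(643) has minimal polynomial:
x^2 + 6*x - 2563
Discriminant = (6)^2 - 4*(-2563)
= 36 + 10252
= 10288

10288


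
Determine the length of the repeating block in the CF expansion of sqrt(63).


Run the CF algorithm for sqrt(63).
a_0 = floor(sqrt(63)) = 7; set m_0=0, q_0=1.
Recurrence: m' = q*a - m,  q' = (d - m'^2)/q,  a' = floor((a_0 + m')/q').
  step 1: m=7, q=14, a=1
  step 2: m=7, q=1, a=14
a_2 = 2*a_0 = 14, so the period closes here.
sqrt(63) = [7; 1, 14]
Period length = 2

2


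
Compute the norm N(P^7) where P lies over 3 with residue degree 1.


N(P^a) = p^(a*f)
= 3^(7*1)
= 3^7
= 2187

2187


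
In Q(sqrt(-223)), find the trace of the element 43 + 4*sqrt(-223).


Tr(a + b*sqrt(d)) = (a + b*sqrt(d)) + (a - b*sqrt(d)) = 2a
= 2 * (43)
= 86

86


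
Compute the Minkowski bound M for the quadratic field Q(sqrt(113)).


d = 113, d mod 4 = 1, so disc(K) = d = 113; |disc(K)| = 113
Real quadratic field, so n = 2, s = r2 = 0, r1 = 2
M = (n!/n^n) * (4/pi)^s * sqrt(|disc(K)|) = (2!/2^2) * (4/pi)^0 * sqrt(113)
= 0.5 * 1.000000 * 10.630146
= 5.3151

5.3151


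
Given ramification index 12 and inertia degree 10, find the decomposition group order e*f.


|D_P| = e * f
= 12 * 10
= 120

120


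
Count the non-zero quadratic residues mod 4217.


For prime p, the number of non-zero quadratic residues is (p-1)/2.
= (4217-1)/2
= 2108

2108


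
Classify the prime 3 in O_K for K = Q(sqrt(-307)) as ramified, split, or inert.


K = Q(sqrt(-307)). Since d mod 4 = 1, disc(K) = -307.
Check p | disc: -307 mod 3 = 2.
p does not divide disc. Compute Legendre symbol (d/p):
2^((3-1)/2) mod 3 = -1
(d/p) = -1, so p is inert: (p) stays prime with e=1, f=2, g=1.
Therefore p is inert.

inert


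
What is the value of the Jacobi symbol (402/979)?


Compute (402/979) via quadratic reciprocity:
  pull out 2: (2/979) = -1  (since 979 mod 8 = 3)
  reciprocity: (201/979) -> +(979/201)
  reduce: (175/201)
  reciprocity: (175/201) -> +(201/175)
  reduce: (26/175)
  pull out 2: (2/175) = +1  (since 175 mod 8 = 7)
  reciprocity: (13/175) -> +(175/13)
  reduce: (6/13)
  pull out 2: (2/13) = -1  (since 13 mod 8 = 5)
  reciprocity: (3/13) -> +(13/3)
  reduce: (1/3)
  (1/3) = 1
Product of signs = 1

1


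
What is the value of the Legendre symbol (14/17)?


p = 17 is prime, so compute (14/17) with the reciprocity algorithm (Jacobi-symbol steps: pull out 2s via (2/n), flip via reciprocity, reduce):
  pull out 2: (2/17) = +1  (since 17 mod 8 = 1)
  reciprocity: (7/17) -> +(17/7)
  reduce: (3/7)
  reciprocity: (3/7) -> -(7/3)
  reduce: (1/3)
  (1/3) = 1
Product of signs = -1
(14/17) = -1

-1


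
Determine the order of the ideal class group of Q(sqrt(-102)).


K = Q(sqrt(-102)). d mod 4 = 2, so D = disc(K) = 4d = -408
h(K) equals the number of primitive reduced positive-definite forms (a, b, c) = a*x^2 + b*x*y + c*y^2 with b^2 - 4ac = D,
where reduced means |b| <= a <= c, with b >= 0 whenever |b| = a or a = c, and primitive means gcd(a, b, c) = 1.
Reduced forces 3a^2 <= |D| = 408, so 1 <= a <= 11; b must have the parity of D, and c = (b^2 - D)/(4a) must be an integer >= a.
Enumerate a = 1..11, b in [-a, a]:
  a=1: (1, 0, 102)  [1]
  a=2: (2, 0, 51)  [1]
  a=3: (3, 0, 34)  [1]
  a=4..5: none
  a=6: (6, 0, 17)  [1]
  a=7..11: none
Total reduced forms: 1 + 1 + 1 + 1 = 4
h = 4

4


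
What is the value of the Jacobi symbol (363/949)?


Compute (363/949) via quadratic reciprocity:
  reciprocity: (363/949) -> +(949/363)
  reduce: (223/363)
  reciprocity: (223/363) -> -(363/223)
  reduce: (140/223)
  pull out 2: (2/223) = +1  (since 223 mod 8 = 7)
  pull out 2: (2/223) = +1  (since 223 mod 8 = 7)
  reciprocity: (35/223) -> -(223/35)
  reduce: (13/35)
  reciprocity: (13/35) -> +(35/13)
  reduce: (9/13)
  reciprocity: (9/13) -> +(13/9)
  reduce: (4/9)
  pull out 2: (2/9) = +1  (since 9 mod 8 = 1)
  pull out 2: (2/9) = +1  (since 9 mod 8 = 1)
  (1/9) = 1
Product of signs = 1

1


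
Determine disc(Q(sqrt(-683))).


For K = Q(sqrt(d)) with d squarefree: disc(K) = d if d = 1 mod 4, and disc(K) = 4d if d = 2 or 3 mod 4.
Here d = -683, and d mod 4 = 1.
d = 1 mod 4 (O_K = Z[(1+sqrt(d))/2]), so disc(K) = d = -683

-683


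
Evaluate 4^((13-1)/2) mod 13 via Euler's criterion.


p = 13 is prime and the exponent is (p-1)/2 = 6, so by Euler's criterion 4^6 = (4/13) = +1 or -1 mod 13.
Compute by square-and-multiply:
  6 = 4 + 2 (binary 110)
  Repeated squaring mod 13: 4^1 = 4, 4^2 = 3, 4^4 = 9
  4^6 = 4^4 * 4^2 = 9 * 3 mod 13
    9 * 3 = 27 = 1 mod 13
  4^6 = 1 mod 13
Result 1: 4 is a quadratic residue mod 13.
4^6 mod 13 = 1

1


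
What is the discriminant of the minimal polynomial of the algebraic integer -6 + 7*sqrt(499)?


The element -6 + 7*sqrt(499) has minimal polynomial:
x^2 + 12*x - 24415
Discriminant = (12)^2 - 4*(-24415)
= 144 + 97660
= 97804

97804


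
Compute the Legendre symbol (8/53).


p = 53 is prime, so compute (8/53) with the reciprocity algorithm (Jacobi-symbol steps: pull out 2s via (2/n), flip via reciprocity, reduce):
  pull out 2: (2/53) = -1  (since 53 mod 8 = 5)
  pull out 2: (2/53) = -1  (since 53 mod 8 = 5)
  pull out 2: (2/53) = -1  (since 53 mod 8 = 5)
  (1/53) = 1
Product of signs = -1
(8/53) = -1

-1


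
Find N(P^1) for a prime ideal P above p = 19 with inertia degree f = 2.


N(P^a) = p^(a*f)
= 19^(1*2)
= 19^2
= 361

361


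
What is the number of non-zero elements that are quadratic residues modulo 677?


For prime p, the number of non-zero quadratic residues is (p-1)/2.
= (677-1)/2
= 338

338


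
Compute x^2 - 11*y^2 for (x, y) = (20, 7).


x^2 - d*y^2
= 20^2 - 11*7^2
= 400 - 539
= -139

-139


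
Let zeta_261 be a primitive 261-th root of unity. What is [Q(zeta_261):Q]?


The degree equals Euler's totient phi(261).
261 = 3^2 * 29
phi(261) = 168

168


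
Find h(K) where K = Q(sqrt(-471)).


K = Q(sqrt(-471)). d mod 4 = 1, so D = disc(K) = d = -471
h(K) equals the number of primitive reduced positive-definite forms (a, b, c) = a*x^2 + b*x*y + c*y^2 with b^2 - 4ac = D,
where reduced means |b| <= a <= c, with b >= 0 whenever |b| = a or a = c, and primitive means gcd(a, b, c) = 1.
Reduced forces 3a^2 <= |D| = 471, so 1 <= a <= 12; b must have the parity of D, and c = (b^2 - D)/(4a) must be an integer >= a.
Enumerate a = 1..12, b in [-a, a]:
  a=1: (1, 1, 118)  [1]
  a=2: (2, -1, 59), (2, 1, 59)  [2]
  a=3: (3, 3, 40)  [1]
  a=4: (4, -3, 30), (4, 3, 30)  [2]
  a=5: (5, -3, 24), (5, 3, 24)  [2]
  a=6: (6, -3, 20), (6, 3, 20)  [2]
  a=7: none
  a=8: (8, -3, 15), (8, 3, 15)  [2]
  a=9: none
  a=10: (10, -7, 13), (10, -3, 12), (10, 3, 12), (10, 7, 13)  [4]
  a=11..12: none
Total reduced forms: 1 + 2 + 1 + 2 + 2 + 2 + 2 + 4 = 16
h = 16

16


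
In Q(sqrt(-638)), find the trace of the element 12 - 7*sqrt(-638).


Tr(a + b*sqrt(d)) = (a + b*sqrt(d)) + (a - b*sqrt(d)) = 2a
= 2 * (12)
= 24

24


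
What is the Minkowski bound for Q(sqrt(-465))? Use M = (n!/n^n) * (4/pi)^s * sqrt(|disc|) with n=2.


d = -465, d mod 4 = 3, so disc(K) = 4d = -1860; |disc(K)| = 1860
Imaginary quadratic field, so n = 2, s = r2 = 1, r1 = 0
M = (n!/n^n) * (4/pi)^s * sqrt(|disc(K)|) = (2!/2^2) * (4/pi)^1 * sqrt(1860)
= 0.5 * 1.273240 * 43.127717
= 27.4560

27.4560


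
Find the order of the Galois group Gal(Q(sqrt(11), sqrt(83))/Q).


The 2 square roots of distinct primes are multiplicatively independent over Q,
so [K:Q] = 2^2 and Gal(K/Q) is isomorphic to (Z/2Z)^2.
|Gal| = 2^2 = 4

4


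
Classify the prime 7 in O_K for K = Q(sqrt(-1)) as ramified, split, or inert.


K = Q(sqrt(-1)). Since d mod 4 = 3, disc(K) = -4.
Check p | disc: -4 mod 7 = 3.
p does not divide disc. Compute Legendre symbol (d/p):
6^((7-1)/2) mod 7 = -1
(d/p) = -1, so p is inert: (p) stays prime with e=1, f=2, g=1.
Therefore p is inert.

inert


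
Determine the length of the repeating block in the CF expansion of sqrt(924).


Run the CF algorithm for sqrt(924).
a_0 = floor(sqrt(924)) = 30; set m_0=0, q_0=1.
Recurrence: m' = q*a - m,  q' = (d - m'^2)/q,  a' = floor((a_0 + m')/q').
  step 1: m=30, q=24, a=2
  step 2: m=18, q=25, a=1
  step 3: m=7, q=35, a=1
  step 4: m=28, q=4, a=14
  step 5: m=28, q=35, a=1
  step 6: m=7, q=25, a=1
  step 7: m=18, q=24, a=2
  step 8: m=30, q=1, a=60
a_8 = 2*a_0 = 60, so the period closes here.
sqrt(924) = [30; 2, 1, 1, 14, 1, 1, 2, 60]
Period length = 8

8


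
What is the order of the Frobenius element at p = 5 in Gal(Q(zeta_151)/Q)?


The Frobenius at p in Gal(Q(zeta_n)/Q) = (Z/nZ)* is the class of p, so its order is ord_151(5), the smallest k >= 1 with 5^k = 1 mod 151.
n = 151 = 151, phi(151) = 150; the order divides phi(n).
Divisors of 150: 1, 2, 3, 5, 6, 10, 15, 25, 30, 50, 75, 150
Repeated squaring mod 151: 5^1 = 5, 5^2 = 25, 5^4 = 21, 5^8 = 139, 5^16 = 144, 5^32 = 49, 5^64 = 136, 5^128 = 74
Test divisors in increasing order:
  k=1: 5^1 = 5 mod 151
  k=2: 5^2 = 25 mod 151
  k=3: 5^3 = 25 * 5 = 125 mod 151
  k=5: 5^5 = 21 * 5 = 105 mod 151
  k=6: 5^6 = 21 * 25 = 72 mod 151
  k=10: 5^10 = 139 * 25 = 2 mod 151
  k=15: 5^15 = 139 * 21 * 25 * 5 = 59 mod 151
  k=25: 5^25 = 144 * 139 * 5 = 118 mod 151
  k=30: 5^30 = 144 * 139 * 21 * 25 = 8 mod 151
  k=50: 5^50 = 49 * 144 * 25 = 32 mod 151
  k=75: 5^75 = 136 * 139 * 25 * 5 = 1 mod 151  <- first divisor giving 1
Order = 75

75


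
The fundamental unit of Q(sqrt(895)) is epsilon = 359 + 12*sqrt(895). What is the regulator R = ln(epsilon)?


epsilon = 359 + 12*sqrt(895)
= 717.9986
R = ln(717.9986)
= 6.5765

6.5765


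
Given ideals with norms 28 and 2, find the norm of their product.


N(IJ) = N(I) * N(J)
= 28 * 2
= 56

56


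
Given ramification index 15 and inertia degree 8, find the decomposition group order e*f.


|D_P| = e * f
= 15 * 8
= 120

120


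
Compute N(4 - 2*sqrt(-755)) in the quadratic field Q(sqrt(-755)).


N(a + b*sqrt(d)) = a^2 - d*b^2
= (4)^2 - (-755)*(-2)^2
= 16 + 3020
= 3036

3036


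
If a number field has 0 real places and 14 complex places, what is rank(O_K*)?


By Dirichlet's unit theorem:
rank = r1 + r2 - 1
= 0 + 14 - 1
= 13

13


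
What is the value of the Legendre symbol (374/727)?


p = 727 is prime, so compute (374/727) with the reciprocity algorithm (Jacobi-symbol steps: pull out 2s via (2/n), flip via reciprocity, reduce):
  pull out 2: (2/727) = +1  (since 727 mod 8 = 7)
  reciprocity: (187/727) -> -(727/187)
  reduce: (166/187)
  pull out 2: (2/187) = -1  (since 187 mod 8 = 3)
  reciprocity: (83/187) -> -(187/83)
  reduce: (21/83)
  reciprocity: (21/83) -> +(83/21)
  reduce: (20/21)
  pull out 2: (2/21) = -1  (since 21 mod 8 = 5)
  pull out 2: (2/21) = -1  (since 21 mod 8 = 5)
  reciprocity: (5/21) -> +(21/5)
  reduce: (1/5)
  (1/5) = 1
Product of signs = -1
(374/727) = -1

-1


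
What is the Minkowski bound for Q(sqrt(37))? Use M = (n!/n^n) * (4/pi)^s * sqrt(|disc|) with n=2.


d = 37, d mod 4 = 1, so disc(K) = d = 37; |disc(K)| = 37
Real quadratic field, so n = 2, s = r2 = 0, r1 = 2
M = (n!/n^n) * (4/pi)^s * sqrt(|disc(K)|) = (2!/2^2) * (4/pi)^0 * sqrt(37)
= 0.5 * 1.000000 * 6.082763
= 3.0414

3.0414


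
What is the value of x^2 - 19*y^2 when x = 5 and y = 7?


x^2 - d*y^2
= 5^2 - 19*7^2
= 25 - 931
= -906

-906


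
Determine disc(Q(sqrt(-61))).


For K = Q(sqrt(d)) with d squarefree: disc(K) = d if d = 1 mod 4, and disc(K) = 4d if d = 2 or 3 mod 4.
Here d = -61, and d mod 4 = 3.
d = 3 mod 4, not 1 (O_K = Z[sqrt(d)]), so disc(K) = 4d = 4 * (-61) = -244

-244


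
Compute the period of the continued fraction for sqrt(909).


Run the CF algorithm for sqrt(909).
a_0 = floor(sqrt(909)) = 30; set m_0=0, q_0=1.
Recurrence: m' = q*a - m,  q' = (d - m'^2)/q,  a' = floor((a_0 + m')/q').
  step 1: m=30, q=9, a=6
  step 2: m=24, q=37, a=1
  step 3: m=13, q=20, a=2
  step 4: m=27, q=9, a=6
  step 5: m=27, q=20, a=2
  step 6: m=13, q=37, a=1
  step 7: m=24, q=9, a=6
  step 8: m=30, q=1, a=60
a_8 = 2*a_0 = 60, so the period closes here.
sqrt(909) = [30; 6, 1, 2, 6, 2, 1, 6, 60]
Period length = 8

8


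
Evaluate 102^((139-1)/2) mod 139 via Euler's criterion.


p = 139 is prime and the exponent is (p-1)/2 = 69, so by Euler's criterion 102^69 = (102/139) = +1 or -1 mod 139.
Compute by square-and-multiply:
  69 = 64 + 4 + 1 (binary 1000101)
  Repeated squaring mod 139: 102^1 = 102, 102^2 = 118, 102^4 = 24, 102^8 = 20, 102^16 = 122, 102^32 = 11, 102^64 = 121
  102^69 = 102^64 * 102^4 * 102^1 = 121 * 24 * 102 mod 139
    121 * 24 = 2904 = 124 mod 139
    124 * 102 = 12648 = 138 mod 139
  102^69 = 138 mod 139
Result 138 = p - 1 = -1 mod 139: 102 is a quadratic non-residue mod 139. As a residue in [0, p-1] the value is 138.
102^69 mod 139 = 138

138


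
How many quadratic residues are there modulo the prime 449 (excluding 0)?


For prime p, the number of non-zero quadratic residues is (p-1)/2.
= (449-1)/2
= 224

224


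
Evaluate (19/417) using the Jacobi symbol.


Compute (19/417) via quadratic reciprocity:
  reciprocity: (19/417) -> +(417/19)
  reduce: (18/19)
  pull out 2: (2/19) = -1  (since 19 mod 8 = 3)
  reciprocity: (9/19) -> +(19/9)
  reduce: (1/9)
  (1/9) = 1
Product of signs = -1

-1


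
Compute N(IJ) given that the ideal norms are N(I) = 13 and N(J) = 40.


N(IJ) = N(I) * N(J)
= 13 * 40
= 520

520


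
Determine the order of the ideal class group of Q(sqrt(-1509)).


K = Q(sqrt(-1509)). d mod 4 = 3, so D = disc(K) = 4d = -6036
h(K) equals the number of primitive reduced positive-definite forms (a, b, c) = a*x^2 + b*x*y + c*y^2 with b^2 - 4ac = D,
where reduced means |b| <= a <= c, with b >= 0 whenever |b| = a or a = c, and primitive means gcd(a, b, c) = 1.
Reduced forces 3a^2 <= |D| = 6036, so 1 <= a <= 44; b must have the parity of D, and c = (b^2 - D)/(4a) must be an integer >= a.
Enumerate a = 1..44, b in [-a, a]:
  a=1: (1, 0, 1509)  [1]
  a=2: (2, 2, 755)  [1]
  a=3: (3, 0, 503)  [1]
  a=4: none
  a=5: (5, -2, 302), (5, 2, 302)  [2]
  a=6: (6, 6, 253)  [1]
  a=7..9: none
  a=10: (10, -2, 151), (10, 2, 151)  [2]
  a=11: (11, -6, 138), (11, 6, 138)  [2]
  a=12: none
  a=13: (13, -10, 118), (13, 10, 118)  [2]
  a=14: none
  a=15: (15, -12, 103), (15, 12, 103)  [2]
  a=16: none
  a=17: (17, -4, 89), (17, 4, 89)  [2]
  a=18: none
  a=19: (19, -14, 82), (19, 14, 82)  [2]
  a=20..21: none
  a=22: (22, -6, 69), (22, 6, 69)  [2]
  a=23: (23, -6, 66), (23, 6, 66)  [2]
  a=24: none
  a=25: (25, -8, 61), (25, 8, 61)  [2]
  a=26: (26, -10, 59), (26, 10, 59)  [2]
  a=27..28: none
  a=29: (29, -24, 57), (29, 24, 57)  [2]
  a=30: (30, -18, 53), (30, 18, 53)  [2]
  a=31: (31, -28, 55), (31, 28, 55)  [2]
  a=32: none
  a=33: (33, -6, 46), (33, 6, 46)  [2]
  a=34: (34, -30, 51), (34, 30, 51)  [2]
  a=35..37: none
  a=38: (38, -14, 41), (38, 14, 41)  [2]
  a=39: (39, -36, 47), (39, 36, 47)  [2]
  a=40..44: none
Total reduced forms: 1 + 1 + 1 + 2 + 1 + 2 + 2 + 2 + 2 + 2 + 2 + 2 + 2 + 2 + 2 + 2 + 2 + 2 + 2 + 2 + 2 + 2 = 40
h = 40

40


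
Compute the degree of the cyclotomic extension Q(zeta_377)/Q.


The degree equals Euler's totient phi(377).
377 = 13 * 29
phi(377) = 336

336


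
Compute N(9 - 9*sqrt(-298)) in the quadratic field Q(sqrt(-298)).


N(a + b*sqrt(d)) = a^2 - d*b^2
= (9)^2 - (-298)*(-9)^2
= 81 + 24138
= 24219

24219


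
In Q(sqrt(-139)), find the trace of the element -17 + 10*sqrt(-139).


Tr(a + b*sqrt(d)) = (a + b*sqrt(d)) + (a - b*sqrt(d)) = 2a
= 2 * (-17)
= -34

-34


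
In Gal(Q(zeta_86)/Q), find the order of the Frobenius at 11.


The Frobenius at p in Gal(Q(zeta_n)/Q) = (Z/nZ)* is the class of p, so its order is ord_86(11), the smallest k >= 1 with 11^k = 1 mod 86.
n = 86 = 2 * 43, phi(86) = 42; the order divides phi(n).
Divisors of 42: 1, 2, 3, 6, 7, 14, 21, 42
Repeated squaring mod 86: 11^1 = 11, 11^2 = 35, 11^4 = 21, 11^8 = 11, 11^16 = 35, 11^32 = 21
Test divisors in increasing order:
  k=1: 11^1 = 11 mod 86
  k=2: 11^2 = 35 mod 86
  k=3: 11^3 = 35 * 11 = 41 mod 86
  k=6: 11^6 = 21 * 35 = 47 mod 86
  k=7: 11^7 = 21 * 35 * 11 = 1 mod 86  <- first divisor giving 1
Order = 7

7


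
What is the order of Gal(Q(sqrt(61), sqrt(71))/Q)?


The 2 square roots of distinct primes are multiplicatively independent over Q,
so [K:Q] = 2^2 and Gal(K/Q) is isomorphic to (Z/2Z)^2.
|Gal| = 2^2 = 4

4


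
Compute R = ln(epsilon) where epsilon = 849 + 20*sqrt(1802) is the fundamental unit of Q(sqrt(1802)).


epsilon = 849 + 20*sqrt(1802)
= 1697.9994
R = ln(1697.9994)
= 7.4372

7.4372


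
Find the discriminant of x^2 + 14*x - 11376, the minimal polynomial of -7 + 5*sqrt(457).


The element -7 + 5*sqrt(457) has minimal polynomial:
x^2 + 14*x - 11376
Discriminant = (14)^2 - 4*(-11376)
= 196 + 45504
= 45700

45700


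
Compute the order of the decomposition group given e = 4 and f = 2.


|D_P| = e * f
= 4 * 2
= 8

8


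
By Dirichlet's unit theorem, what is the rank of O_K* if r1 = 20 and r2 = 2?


By Dirichlet's unit theorem:
rank = r1 + r2 - 1
= 20 + 2 - 1
= 21

21


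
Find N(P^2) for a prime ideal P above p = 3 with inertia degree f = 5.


N(P^a) = p^(a*f)
= 3^(2*5)
= 3^10
= 59049

59049
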